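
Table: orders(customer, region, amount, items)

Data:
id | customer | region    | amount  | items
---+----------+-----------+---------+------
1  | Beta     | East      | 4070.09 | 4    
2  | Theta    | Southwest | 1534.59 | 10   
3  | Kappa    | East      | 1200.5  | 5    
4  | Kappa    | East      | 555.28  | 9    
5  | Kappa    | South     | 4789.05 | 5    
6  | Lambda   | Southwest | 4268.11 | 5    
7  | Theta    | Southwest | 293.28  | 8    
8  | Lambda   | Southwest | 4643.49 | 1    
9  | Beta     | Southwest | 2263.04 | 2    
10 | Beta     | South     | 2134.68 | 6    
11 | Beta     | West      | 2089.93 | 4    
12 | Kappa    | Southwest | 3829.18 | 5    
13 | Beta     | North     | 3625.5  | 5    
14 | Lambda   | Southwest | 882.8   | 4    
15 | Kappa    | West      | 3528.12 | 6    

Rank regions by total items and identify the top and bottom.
SELECT region, SUM(items)
FROM orders
GROUP BY region
ORDER BY SUM(items)

All groups:
  North: 5
  West: 10
  South: 11
  East: 18
  Southwest: 35

Highest: Southwest (35)
Lowest: North (5)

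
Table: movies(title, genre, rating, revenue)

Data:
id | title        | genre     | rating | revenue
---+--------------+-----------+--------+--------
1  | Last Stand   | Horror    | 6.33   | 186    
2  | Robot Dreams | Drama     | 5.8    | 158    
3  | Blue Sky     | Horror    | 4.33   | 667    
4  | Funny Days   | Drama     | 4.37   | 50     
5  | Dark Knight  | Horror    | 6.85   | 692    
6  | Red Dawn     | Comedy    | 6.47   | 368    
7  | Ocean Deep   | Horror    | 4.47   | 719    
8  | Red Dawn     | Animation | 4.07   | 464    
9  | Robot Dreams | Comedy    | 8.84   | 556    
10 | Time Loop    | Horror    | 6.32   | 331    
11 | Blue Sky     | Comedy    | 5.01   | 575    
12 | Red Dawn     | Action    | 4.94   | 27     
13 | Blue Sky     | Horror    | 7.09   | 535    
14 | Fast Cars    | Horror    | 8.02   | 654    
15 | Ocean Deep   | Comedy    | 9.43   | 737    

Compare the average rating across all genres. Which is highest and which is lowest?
SELECT genre, AVG(rating)
FROM movies
GROUP BY genre
ORDER BY AVG(rating)

All groups:
  Animation: 4.07
  Action: 4.94
  Drama: 5.09
  Horror: 6.20
  Comedy: 7.44

Highest: Comedy (7.44)
Lowest: Animation (4.07)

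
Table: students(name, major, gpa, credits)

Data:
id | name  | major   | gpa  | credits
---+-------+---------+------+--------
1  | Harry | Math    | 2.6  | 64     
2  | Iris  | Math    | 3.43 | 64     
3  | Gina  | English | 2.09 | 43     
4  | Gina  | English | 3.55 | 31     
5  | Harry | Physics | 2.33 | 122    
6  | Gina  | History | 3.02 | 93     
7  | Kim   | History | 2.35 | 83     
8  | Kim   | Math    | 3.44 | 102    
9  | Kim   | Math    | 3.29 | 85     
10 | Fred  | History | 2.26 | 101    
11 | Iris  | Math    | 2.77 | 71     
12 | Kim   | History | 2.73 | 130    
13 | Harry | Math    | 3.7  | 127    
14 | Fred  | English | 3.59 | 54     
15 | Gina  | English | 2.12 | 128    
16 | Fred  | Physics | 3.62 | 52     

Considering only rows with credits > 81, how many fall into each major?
SELECT major, COUNT(*)
FROM students
WHERE credits > 81
GROUP BY major

Note: WHERE filters rows before grouping.

Result:
  English: 1
  History: 4
  Math: 3
  Physics: 1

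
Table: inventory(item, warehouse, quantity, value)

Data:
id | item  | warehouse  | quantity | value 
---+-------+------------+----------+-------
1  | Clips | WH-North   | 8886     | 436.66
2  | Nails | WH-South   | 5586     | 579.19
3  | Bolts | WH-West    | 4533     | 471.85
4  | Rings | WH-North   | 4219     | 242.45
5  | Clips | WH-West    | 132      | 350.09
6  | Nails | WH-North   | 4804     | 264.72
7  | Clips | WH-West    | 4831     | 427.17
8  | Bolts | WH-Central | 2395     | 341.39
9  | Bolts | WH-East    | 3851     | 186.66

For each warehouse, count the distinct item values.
SELECT warehouse, COUNT(DISTINCT item)
FROM inventory
GROUP BY warehouse

Result:
  WH-Central: 1 distinct
  WH-East: 1 distinct
  WH-North: 3 distinct
  WH-South: 1 distinct
  WH-West: 2 distinct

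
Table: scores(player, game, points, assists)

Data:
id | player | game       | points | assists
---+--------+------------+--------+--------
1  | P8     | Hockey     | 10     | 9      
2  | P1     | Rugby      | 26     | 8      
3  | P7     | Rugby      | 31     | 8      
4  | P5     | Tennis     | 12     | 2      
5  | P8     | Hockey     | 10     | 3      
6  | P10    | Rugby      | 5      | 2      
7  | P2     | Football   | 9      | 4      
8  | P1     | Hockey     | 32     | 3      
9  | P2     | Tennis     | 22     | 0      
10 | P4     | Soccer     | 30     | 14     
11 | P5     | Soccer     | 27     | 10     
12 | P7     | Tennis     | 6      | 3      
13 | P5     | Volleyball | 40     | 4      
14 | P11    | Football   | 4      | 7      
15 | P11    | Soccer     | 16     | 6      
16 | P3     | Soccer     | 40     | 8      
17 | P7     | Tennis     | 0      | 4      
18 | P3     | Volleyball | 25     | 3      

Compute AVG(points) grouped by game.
SELECT game, AVG(points) as result
FROM scores
GROUP BY game

Result:
  Football: 6.50
  Hockey: 17.33
  Rugby: 20.67
  Soccer: 28.25
  Tennis: 10.00
  Volleyball: 32.50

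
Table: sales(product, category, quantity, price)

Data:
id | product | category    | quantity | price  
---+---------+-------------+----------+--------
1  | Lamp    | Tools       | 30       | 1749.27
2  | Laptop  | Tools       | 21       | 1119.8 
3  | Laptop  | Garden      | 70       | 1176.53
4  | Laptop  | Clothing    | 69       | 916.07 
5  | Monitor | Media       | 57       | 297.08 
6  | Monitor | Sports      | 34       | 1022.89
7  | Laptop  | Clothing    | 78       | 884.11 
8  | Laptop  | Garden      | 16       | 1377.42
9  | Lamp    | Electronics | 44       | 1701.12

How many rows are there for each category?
SELECT category, COUNT(*) as count
FROM sales
GROUP BY category

Result:
  Clothing: 2
  Electronics: 1
  Garden: 2
  Media: 1
  Sports: 1
  Tools: 2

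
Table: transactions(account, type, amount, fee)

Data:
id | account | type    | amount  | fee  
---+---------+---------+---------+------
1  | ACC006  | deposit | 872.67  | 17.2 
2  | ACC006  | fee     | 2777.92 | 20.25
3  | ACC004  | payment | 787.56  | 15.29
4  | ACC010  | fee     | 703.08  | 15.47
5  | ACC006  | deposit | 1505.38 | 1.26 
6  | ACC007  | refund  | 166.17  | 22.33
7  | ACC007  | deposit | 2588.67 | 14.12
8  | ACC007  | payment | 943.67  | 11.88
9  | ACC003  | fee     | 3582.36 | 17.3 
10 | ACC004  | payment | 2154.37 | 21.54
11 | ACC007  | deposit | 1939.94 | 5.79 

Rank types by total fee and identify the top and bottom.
SELECT type, SUM(fee)
FROM transactions
GROUP BY type
ORDER BY SUM(fee)

All groups:
  refund: 22.33
  deposit: 38.37
  payment: 48.71
  fee: 53.02

Highest: fee (53.02)
Lowest: refund (22.33)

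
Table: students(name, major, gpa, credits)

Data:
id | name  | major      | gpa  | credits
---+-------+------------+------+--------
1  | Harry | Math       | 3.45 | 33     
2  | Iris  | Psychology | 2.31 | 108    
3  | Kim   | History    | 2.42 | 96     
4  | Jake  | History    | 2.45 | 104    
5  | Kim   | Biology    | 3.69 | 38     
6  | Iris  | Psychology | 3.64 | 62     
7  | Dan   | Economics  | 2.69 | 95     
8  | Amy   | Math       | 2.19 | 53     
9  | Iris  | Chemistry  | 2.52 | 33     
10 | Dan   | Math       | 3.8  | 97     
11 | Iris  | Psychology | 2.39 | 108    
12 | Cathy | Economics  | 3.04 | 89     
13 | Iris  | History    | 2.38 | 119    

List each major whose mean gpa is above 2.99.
SELECT major, AVG(gpa)
FROM students
GROUP BY major
HAVING AVG(gpa) > 2.99

Result:
  Biology: avg=3.69
  Math: avg=3.15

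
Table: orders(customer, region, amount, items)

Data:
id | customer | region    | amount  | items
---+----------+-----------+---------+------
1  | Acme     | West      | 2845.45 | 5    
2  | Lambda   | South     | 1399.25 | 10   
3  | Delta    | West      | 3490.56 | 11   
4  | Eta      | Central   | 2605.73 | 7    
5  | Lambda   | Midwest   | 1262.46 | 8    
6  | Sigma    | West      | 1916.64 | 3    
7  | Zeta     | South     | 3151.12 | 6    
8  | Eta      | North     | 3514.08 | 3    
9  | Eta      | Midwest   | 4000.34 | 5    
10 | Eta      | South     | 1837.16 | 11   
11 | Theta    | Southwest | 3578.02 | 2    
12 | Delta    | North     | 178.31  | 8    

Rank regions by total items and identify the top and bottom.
SELECT region, SUM(items)
FROM orders
GROUP BY region
ORDER BY SUM(items)

All groups:
  Southwest: 2
  Central: 7
  North: 11
  Midwest: 13
  West: 19
  South: 27

Highest: South (27)
Lowest: Southwest (2)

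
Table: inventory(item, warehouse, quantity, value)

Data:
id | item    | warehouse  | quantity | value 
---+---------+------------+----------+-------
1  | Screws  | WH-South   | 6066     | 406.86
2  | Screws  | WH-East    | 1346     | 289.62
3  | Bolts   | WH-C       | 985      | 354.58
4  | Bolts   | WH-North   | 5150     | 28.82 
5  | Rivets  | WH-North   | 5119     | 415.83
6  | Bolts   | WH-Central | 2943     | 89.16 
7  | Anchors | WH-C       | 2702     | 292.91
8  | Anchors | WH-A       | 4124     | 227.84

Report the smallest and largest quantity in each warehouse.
SELECT warehouse, MIN(quantity), MAX(quantity)
FROM inventory
GROUP BY warehouse

Result:
  WH-A: min=4124, max=4124
  WH-C: min=985, max=2702
  WH-Central: min=2943, max=2943
  WH-East: min=1346, max=1346
  WH-North: min=5119, max=5150
  WH-South: min=6066, max=6066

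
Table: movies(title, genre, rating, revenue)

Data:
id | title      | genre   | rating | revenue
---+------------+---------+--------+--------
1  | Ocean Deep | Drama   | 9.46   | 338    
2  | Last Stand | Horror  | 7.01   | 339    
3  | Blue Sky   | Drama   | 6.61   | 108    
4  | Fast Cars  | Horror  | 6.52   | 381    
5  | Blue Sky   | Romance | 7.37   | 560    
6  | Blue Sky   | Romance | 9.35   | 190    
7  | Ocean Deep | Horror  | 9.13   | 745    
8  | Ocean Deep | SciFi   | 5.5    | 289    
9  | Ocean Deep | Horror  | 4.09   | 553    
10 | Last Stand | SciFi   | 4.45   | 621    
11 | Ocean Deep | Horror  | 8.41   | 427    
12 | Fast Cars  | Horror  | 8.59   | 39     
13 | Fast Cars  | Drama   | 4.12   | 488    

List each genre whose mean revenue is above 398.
SELECT genre, AVG(revenue)
FROM movies
GROUP BY genre
HAVING AVG(revenue) > 398

Result:
  Horror: avg=414.00
  SciFi: avg=455.00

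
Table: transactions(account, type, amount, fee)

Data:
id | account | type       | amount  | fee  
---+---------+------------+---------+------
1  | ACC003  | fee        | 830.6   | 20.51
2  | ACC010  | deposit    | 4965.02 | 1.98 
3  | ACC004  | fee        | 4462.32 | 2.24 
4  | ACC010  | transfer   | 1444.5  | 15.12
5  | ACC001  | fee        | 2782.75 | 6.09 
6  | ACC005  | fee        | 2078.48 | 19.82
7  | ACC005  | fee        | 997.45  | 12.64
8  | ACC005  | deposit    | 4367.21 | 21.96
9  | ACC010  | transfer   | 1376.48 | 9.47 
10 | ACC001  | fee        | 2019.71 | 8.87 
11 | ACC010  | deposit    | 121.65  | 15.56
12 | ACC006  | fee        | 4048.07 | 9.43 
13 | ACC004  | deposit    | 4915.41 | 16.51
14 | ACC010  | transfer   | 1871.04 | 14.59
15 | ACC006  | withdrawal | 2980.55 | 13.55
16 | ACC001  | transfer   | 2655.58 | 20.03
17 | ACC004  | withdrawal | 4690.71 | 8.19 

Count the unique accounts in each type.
SELECT type, COUNT(DISTINCT account)
FROM transactions
GROUP BY type

Result:
  deposit: 3 distinct
  fee: 5 distinct
  transfer: 2 distinct
  withdrawal: 2 distinct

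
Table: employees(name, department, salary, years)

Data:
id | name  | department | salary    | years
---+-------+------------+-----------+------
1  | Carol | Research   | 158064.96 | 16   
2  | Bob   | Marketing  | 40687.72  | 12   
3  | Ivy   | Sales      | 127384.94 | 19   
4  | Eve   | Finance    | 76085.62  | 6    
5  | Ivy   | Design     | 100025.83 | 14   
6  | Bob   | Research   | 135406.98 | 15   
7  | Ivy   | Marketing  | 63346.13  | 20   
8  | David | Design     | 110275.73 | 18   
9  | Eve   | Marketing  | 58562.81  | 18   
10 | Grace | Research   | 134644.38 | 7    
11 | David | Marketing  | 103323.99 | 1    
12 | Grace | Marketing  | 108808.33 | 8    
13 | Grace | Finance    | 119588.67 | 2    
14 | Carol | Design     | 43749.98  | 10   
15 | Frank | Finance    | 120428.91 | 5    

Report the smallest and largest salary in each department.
SELECT department, MIN(salary), MAX(salary)
FROM employees
GROUP BY department

Result:
  Design: min=43749.98, max=110275.73
  Finance: min=76085.62, max=120428.91
  Marketing: min=40687.72, max=108808.33
  Research: min=134644.38, max=158064.96
  Sales: min=127384.94, max=127384.94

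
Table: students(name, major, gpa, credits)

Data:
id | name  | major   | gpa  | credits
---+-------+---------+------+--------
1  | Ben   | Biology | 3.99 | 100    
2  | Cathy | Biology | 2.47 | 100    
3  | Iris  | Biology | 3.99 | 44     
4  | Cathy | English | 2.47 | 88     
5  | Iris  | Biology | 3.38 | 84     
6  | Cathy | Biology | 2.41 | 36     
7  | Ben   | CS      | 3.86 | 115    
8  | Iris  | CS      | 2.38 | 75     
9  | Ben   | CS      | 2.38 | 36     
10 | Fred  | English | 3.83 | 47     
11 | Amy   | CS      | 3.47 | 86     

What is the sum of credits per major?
SELECT major, SUM(credits) as result
FROM students
GROUP BY major

Result:
  Biology: 364
  CS: 312
  English: 135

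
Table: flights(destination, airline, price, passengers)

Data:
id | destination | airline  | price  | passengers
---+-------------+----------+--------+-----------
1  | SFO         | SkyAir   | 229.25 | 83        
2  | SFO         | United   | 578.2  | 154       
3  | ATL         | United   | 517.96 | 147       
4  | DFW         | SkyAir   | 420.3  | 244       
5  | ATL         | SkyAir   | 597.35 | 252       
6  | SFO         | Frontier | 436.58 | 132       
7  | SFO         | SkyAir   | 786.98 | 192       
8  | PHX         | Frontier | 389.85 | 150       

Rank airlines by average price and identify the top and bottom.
SELECT airline, AVG(price)
FROM flights
GROUP BY airline
ORDER BY AVG(price)

All groups:
  Frontier: 413.22
  SkyAir: 508.47
  United: 548.08

Highest: United (548.08)
Lowest: Frontier (413.22)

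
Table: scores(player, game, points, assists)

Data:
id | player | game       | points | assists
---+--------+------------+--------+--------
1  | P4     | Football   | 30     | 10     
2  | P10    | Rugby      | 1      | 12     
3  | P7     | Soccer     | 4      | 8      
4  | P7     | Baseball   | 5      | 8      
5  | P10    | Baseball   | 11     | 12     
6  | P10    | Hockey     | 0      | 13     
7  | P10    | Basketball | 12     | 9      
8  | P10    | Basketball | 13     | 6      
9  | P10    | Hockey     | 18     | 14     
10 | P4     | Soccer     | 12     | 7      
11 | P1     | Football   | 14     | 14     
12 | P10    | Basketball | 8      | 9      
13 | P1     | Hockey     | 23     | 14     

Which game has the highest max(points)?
SELECT game, MAX(points) as val
FROM scores
GROUP BY game
ORDER BY val DESC
LIMIT 1

Result: Football with max(points) = 30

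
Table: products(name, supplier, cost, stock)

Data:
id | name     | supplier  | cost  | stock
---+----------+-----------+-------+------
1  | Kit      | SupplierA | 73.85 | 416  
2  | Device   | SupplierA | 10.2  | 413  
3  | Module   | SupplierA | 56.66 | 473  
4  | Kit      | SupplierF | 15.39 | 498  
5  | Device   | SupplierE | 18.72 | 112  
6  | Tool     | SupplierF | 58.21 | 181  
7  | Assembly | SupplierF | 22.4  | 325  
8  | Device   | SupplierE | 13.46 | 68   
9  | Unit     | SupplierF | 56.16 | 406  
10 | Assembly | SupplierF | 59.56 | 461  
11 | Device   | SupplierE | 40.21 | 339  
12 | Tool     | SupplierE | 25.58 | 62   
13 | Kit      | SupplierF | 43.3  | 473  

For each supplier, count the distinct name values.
SELECT supplier, COUNT(DISTINCT name)
FROM products
GROUP BY supplier

Result:
  SupplierA: 3 distinct
  SupplierE: 2 distinct
  SupplierF: 4 distinct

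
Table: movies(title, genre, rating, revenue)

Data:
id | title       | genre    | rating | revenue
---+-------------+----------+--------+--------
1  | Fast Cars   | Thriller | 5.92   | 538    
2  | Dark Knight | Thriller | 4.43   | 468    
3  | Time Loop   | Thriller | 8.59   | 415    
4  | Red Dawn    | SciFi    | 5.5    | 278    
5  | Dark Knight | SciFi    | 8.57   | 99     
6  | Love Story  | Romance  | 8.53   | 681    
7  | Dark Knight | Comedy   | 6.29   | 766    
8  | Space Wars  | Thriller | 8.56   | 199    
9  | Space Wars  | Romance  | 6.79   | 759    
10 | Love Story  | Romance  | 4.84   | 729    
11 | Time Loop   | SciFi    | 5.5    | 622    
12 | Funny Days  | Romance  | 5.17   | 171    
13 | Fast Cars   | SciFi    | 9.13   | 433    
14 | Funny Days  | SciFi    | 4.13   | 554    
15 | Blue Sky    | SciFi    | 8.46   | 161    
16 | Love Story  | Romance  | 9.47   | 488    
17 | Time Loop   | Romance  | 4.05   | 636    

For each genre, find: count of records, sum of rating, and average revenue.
SELECT genre,
       COUNT(*) as cnt,
       SUM(rating) as total_rating,
       AVG(revenue) as avg_revenue
FROM movies
GROUP BY genre

Result:
  Comedy: 1 records, 6.29 total rating, 766.00 avg revenue
  Romance: 6 records, 38.85 total rating, 577.33 avg revenue
  SciFi: 6 records, 41.29 total rating, 357.83 avg revenue
  Thriller: 4 records, 27.50 total rating, 405.00 avg revenue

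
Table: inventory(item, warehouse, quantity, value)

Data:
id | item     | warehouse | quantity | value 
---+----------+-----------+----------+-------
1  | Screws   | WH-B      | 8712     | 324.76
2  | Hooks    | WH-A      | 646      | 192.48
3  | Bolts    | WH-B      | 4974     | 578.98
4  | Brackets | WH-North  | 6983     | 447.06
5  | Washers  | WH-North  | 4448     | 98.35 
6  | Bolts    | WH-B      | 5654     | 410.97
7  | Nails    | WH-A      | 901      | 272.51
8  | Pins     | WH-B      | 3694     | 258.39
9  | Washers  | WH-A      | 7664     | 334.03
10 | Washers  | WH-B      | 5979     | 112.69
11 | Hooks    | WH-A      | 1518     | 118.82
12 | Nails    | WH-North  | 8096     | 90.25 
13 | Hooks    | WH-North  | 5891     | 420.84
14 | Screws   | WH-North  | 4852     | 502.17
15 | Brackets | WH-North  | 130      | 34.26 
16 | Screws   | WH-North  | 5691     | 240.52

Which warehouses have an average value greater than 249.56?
SELECT warehouse, AVG(value)
FROM inventory
GROUP BY warehouse
HAVING AVG(value) > 249.56

Result:
  WH-B: avg=337.16
  WH-North: avg=261.92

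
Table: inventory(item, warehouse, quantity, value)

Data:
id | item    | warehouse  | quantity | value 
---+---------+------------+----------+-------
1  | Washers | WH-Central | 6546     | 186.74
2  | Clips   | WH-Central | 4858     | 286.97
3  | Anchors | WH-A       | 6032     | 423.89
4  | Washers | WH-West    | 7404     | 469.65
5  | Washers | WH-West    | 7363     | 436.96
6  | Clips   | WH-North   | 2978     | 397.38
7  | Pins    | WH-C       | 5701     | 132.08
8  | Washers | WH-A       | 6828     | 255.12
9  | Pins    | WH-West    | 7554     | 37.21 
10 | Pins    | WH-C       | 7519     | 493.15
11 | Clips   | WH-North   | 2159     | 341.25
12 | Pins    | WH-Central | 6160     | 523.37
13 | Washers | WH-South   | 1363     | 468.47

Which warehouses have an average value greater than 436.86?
SELECT warehouse, AVG(value)
FROM inventory
GROUP BY warehouse
HAVING AVG(value) > 436.86

Result:
  WH-South: avg=468.47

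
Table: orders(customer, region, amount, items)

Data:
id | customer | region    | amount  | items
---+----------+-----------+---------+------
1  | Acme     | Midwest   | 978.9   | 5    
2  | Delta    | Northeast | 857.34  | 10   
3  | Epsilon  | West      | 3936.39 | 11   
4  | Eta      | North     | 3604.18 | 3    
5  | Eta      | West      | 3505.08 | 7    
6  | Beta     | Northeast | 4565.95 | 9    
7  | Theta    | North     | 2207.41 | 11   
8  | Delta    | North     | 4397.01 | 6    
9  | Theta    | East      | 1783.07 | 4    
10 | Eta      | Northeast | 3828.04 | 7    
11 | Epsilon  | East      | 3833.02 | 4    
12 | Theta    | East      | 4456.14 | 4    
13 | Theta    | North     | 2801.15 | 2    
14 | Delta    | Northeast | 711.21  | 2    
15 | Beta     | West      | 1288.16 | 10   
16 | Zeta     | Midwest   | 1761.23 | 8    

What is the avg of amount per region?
SELECT region, AVG(amount) as result
FROM orders
GROUP BY region

Result:
  East: 3357.41
  Midwest: 1370.07
  North: 3252.44
  Northeast: 2490.64
  West: 2909.88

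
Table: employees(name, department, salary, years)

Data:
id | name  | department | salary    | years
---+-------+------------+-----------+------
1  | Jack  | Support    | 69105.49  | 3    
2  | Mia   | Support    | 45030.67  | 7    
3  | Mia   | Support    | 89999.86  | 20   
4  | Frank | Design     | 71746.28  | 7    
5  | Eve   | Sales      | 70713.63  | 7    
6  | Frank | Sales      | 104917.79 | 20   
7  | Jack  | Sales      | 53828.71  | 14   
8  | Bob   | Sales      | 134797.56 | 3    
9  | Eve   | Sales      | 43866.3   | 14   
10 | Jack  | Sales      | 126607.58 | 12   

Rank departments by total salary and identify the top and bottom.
SELECT department, SUM(salary)
FROM employees
GROUP BY department
ORDER BY SUM(salary)

All groups:
  Design: 71746.28
  Support: 204136.02
  Sales: 534731.57

Highest: Sales (534731.57)
Lowest: Design (71746.28)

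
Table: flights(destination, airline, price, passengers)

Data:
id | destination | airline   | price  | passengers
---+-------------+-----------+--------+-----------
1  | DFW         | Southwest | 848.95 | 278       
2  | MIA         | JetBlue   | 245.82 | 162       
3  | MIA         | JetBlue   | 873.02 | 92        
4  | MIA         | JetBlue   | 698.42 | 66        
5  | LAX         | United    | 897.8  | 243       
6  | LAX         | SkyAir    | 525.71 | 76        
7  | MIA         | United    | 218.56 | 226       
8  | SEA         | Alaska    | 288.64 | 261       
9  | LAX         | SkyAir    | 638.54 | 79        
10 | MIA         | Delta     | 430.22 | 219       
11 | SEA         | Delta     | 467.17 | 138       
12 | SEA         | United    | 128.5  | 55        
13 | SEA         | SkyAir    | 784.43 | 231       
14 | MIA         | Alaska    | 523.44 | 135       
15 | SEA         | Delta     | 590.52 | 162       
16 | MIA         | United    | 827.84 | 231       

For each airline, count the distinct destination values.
SELECT airline, COUNT(DISTINCT destination)
FROM flights
GROUP BY airline

Result:
  Alaska: 2 distinct
  Delta: 2 distinct
  JetBlue: 1 distinct
  SkyAir: 2 distinct
  Southwest: 1 distinct
  United: 3 distinct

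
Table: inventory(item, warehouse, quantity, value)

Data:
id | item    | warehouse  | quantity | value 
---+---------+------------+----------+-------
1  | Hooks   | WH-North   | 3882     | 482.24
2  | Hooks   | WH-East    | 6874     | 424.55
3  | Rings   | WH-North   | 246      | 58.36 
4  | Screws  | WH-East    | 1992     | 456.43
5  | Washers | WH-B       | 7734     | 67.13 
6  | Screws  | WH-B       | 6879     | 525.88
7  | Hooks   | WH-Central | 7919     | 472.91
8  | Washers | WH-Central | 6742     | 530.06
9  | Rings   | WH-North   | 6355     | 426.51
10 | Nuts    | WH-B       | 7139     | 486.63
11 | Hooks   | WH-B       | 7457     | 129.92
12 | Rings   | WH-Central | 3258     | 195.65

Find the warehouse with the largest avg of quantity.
SELECT warehouse, AVG(quantity) as val
FROM inventory
GROUP BY warehouse
ORDER BY val DESC
LIMIT 1

Result: WH-B with avg(quantity) = 7302.25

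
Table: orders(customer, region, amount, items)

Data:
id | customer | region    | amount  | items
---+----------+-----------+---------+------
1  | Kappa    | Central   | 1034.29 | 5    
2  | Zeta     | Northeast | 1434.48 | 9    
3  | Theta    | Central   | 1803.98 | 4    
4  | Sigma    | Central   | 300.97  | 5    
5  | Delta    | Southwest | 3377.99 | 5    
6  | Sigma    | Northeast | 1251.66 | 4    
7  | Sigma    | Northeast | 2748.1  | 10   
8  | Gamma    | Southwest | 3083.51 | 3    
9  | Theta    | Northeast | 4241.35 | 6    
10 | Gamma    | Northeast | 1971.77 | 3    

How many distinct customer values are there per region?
SELECT region, COUNT(DISTINCT customer)
FROM orders
GROUP BY region

Result:
  Central: 3 distinct
  Northeast: 4 distinct
  Southwest: 2 distinct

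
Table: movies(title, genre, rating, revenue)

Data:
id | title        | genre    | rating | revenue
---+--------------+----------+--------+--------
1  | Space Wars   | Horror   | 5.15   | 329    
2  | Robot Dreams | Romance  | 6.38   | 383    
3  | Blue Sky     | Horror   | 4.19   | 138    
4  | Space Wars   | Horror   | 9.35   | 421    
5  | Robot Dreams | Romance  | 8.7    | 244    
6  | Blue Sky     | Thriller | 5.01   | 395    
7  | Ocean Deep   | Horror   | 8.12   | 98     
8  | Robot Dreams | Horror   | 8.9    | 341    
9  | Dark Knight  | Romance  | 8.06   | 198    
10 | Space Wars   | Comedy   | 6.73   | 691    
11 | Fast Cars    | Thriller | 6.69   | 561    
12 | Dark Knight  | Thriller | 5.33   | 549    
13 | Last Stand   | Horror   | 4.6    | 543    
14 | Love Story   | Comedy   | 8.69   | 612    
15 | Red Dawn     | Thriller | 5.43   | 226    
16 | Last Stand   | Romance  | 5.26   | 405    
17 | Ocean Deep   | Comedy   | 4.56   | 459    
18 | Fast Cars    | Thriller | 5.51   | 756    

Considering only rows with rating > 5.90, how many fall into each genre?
SELECT genre, COUNT(*)
FROM movies
WHERE rating > 5.90
GROUP BY genre

Note: WHERE filters rows before grouping.

Result:
  Comedy: 2
  Horror: 3
  Romance: 3
  Thriller: 1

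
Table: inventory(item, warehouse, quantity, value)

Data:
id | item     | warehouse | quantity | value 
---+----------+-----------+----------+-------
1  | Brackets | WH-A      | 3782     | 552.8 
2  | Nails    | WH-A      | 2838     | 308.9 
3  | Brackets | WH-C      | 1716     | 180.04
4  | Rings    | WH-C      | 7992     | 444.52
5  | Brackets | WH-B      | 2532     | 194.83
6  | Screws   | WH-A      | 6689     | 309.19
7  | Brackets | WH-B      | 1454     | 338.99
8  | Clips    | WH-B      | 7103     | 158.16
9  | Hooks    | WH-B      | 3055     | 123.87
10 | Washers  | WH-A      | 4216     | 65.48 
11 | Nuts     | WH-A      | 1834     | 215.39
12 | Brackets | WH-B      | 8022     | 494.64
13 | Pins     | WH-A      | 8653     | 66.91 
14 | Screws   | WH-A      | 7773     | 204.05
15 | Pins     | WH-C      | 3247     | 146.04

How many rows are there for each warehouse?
SELECT warehouse, COUNT(*) as count
FROM inventory
GROUP BY warehouse

Result:
  WH-A: 7
  WH-B: 5
  WH-C: 3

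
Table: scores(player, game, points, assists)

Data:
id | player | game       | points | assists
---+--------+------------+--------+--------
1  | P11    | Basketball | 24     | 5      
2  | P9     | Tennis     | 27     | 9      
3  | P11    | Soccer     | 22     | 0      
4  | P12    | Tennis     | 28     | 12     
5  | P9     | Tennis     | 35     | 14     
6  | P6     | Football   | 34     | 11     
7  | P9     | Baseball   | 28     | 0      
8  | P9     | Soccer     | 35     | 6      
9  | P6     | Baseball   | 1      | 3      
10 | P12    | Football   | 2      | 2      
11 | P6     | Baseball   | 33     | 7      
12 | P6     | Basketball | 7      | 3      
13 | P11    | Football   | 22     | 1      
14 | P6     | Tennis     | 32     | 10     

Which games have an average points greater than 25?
SELECT game, AVG(points)
FROM scores
GROUP BY game
HAVING AVG(points) > 25

Result:
  Soccer: avg=28.50
  Tennis: avg=30.50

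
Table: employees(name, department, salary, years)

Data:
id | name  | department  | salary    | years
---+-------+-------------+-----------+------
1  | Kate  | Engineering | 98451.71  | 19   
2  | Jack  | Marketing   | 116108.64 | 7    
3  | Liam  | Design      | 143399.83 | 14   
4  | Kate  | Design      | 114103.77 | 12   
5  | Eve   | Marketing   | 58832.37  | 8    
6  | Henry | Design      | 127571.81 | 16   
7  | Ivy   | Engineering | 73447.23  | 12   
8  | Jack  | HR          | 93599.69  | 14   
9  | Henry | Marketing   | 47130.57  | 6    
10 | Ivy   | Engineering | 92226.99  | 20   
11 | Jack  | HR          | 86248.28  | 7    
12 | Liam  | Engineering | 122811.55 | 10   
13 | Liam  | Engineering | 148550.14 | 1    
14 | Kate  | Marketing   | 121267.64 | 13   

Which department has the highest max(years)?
SELECT department, MAX(years) as val
FROM employees
GROUP BY department
ORDER BY val DESC
LIMIT 1

Result: Engineering with max(years) = 20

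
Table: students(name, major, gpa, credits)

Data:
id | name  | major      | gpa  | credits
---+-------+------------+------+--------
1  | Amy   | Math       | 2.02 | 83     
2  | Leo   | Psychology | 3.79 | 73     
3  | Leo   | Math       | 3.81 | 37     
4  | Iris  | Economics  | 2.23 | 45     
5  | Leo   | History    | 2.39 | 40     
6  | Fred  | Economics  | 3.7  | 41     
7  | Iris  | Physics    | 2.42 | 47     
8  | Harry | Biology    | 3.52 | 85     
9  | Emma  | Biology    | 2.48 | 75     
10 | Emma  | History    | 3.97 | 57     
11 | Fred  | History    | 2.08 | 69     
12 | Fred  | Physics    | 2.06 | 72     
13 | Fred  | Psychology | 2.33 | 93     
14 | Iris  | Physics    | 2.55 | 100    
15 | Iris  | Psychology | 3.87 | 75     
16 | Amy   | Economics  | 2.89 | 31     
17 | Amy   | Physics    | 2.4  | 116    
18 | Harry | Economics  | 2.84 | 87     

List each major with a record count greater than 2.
SELECT major, COUNT(*) as cnt
FROM students
GROUP BY major
HAVING COUNT(*) > 2

Result:
  Economics: 4
  History: 3
  Physics: 4
  Psychology: 3

Note: HAVING filters groups after aggregation, WHERE filters rows before.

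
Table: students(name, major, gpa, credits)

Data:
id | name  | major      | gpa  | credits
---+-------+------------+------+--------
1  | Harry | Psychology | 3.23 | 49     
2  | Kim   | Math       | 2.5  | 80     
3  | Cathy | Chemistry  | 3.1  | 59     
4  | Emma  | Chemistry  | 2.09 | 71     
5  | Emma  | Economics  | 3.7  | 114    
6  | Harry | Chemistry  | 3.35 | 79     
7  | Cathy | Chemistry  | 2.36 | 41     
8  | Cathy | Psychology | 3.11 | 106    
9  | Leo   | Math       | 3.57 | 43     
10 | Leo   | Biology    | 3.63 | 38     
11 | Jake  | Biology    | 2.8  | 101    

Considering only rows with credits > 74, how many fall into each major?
SELECT major, COUNT(*)
FROM students
WHERE credits > 74
GROUP BY major

Note: WHERE filters rows before grouping.

Result:
  Biology: 1
  Chemistry: 1
  Economics: 1
  Math: 1
  Psychology: 1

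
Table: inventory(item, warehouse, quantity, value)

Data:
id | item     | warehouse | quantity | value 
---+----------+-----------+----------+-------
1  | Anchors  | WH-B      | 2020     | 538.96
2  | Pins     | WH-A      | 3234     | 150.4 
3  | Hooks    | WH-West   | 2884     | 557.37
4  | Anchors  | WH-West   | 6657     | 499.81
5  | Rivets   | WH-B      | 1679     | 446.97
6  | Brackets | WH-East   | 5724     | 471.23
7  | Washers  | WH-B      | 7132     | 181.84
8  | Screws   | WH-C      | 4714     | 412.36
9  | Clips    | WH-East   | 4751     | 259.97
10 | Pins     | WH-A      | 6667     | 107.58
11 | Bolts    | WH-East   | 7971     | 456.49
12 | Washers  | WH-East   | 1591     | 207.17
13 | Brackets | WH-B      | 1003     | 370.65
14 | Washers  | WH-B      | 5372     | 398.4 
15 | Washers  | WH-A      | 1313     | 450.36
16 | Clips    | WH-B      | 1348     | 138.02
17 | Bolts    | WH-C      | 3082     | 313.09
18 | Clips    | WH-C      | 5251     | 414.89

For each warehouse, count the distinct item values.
SELECT warehouse, COUNT(DISTINCT item)
FROM inventory
GROUP BY warehouse

Result:
  WH-A: 2 distinct
  WH-B: 5 distinct
  WH-C: 3 distinct
  WH-East: 4 distinct
  WH-West: 2 distinct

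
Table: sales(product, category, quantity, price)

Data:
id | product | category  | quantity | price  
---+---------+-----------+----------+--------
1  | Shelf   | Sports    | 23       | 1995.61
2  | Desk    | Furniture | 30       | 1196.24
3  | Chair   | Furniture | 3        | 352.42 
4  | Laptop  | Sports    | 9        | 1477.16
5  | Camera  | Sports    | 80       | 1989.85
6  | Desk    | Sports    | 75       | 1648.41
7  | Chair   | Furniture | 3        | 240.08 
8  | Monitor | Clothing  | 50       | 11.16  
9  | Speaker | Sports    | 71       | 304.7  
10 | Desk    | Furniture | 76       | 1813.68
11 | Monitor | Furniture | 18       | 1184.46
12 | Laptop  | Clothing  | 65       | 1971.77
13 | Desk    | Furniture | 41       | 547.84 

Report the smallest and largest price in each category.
SELECT category, MIN(price), MAX(price)
FROM sales
GROUP BY category

Result:
  Clothing: min=11.16, max=1971.77
  Furniture: min=240.08, max=1813.68
  Sports: min=304.70, max=1995.61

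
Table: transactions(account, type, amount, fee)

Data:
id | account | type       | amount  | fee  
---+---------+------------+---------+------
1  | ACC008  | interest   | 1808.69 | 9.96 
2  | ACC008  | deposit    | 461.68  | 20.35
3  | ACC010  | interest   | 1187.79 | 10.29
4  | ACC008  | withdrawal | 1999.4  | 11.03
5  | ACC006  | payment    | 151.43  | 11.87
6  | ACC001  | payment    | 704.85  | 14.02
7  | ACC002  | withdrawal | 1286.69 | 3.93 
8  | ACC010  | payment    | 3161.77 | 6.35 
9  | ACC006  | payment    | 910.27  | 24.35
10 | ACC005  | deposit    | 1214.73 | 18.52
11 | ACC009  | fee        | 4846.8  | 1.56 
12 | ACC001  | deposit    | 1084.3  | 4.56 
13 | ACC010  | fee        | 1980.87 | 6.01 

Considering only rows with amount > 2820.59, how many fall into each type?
SELECT type, COUNT(*)
FROM transactions
WHERE amount > 2820.59
GROUP BY type

Note: WHERE filters rows before grouping.

Result:
  fee: 1
  payment: 1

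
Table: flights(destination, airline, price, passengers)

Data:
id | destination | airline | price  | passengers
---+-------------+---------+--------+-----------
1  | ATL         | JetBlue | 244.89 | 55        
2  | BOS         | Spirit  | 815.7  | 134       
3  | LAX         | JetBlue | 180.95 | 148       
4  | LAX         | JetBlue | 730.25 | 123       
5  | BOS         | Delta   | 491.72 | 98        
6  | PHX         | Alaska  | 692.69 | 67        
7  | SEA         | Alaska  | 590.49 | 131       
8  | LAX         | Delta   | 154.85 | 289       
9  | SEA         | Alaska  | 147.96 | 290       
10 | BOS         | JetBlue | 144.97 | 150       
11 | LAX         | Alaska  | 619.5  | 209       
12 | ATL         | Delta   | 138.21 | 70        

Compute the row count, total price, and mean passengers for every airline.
SELECT airline,
       COUNT(*) as cnt,
       SUM(price) as total_price,
       AVG(passengers) as avg_passengers
FROM flights
GROUP BY airline

Result:
  Alaska: 4 records, 2050.64 total price, 174.25 avg passengers
  Delta: 3 records, 784.78 total price, 152.33 avg passengers
  JetBlue: 4 records, 1301.06 total price, 119.00 avg passengers
  Spirit: 1 records, 815.70 total price, 134.00 avg passengers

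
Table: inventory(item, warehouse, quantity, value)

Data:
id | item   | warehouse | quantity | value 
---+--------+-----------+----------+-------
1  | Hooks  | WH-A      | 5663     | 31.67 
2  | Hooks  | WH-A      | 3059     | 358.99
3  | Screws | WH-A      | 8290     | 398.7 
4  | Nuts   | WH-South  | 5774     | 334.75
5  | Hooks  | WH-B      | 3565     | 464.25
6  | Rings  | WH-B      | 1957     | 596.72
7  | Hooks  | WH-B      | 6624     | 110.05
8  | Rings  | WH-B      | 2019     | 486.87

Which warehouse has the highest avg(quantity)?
SELECT warehouse, AVG(quantity) as val
FROM inventory
GROUP BY warehouse
ORDER BY val DESC
LIMIT 1

Result: WH-South with avg(quantity) = 5774.00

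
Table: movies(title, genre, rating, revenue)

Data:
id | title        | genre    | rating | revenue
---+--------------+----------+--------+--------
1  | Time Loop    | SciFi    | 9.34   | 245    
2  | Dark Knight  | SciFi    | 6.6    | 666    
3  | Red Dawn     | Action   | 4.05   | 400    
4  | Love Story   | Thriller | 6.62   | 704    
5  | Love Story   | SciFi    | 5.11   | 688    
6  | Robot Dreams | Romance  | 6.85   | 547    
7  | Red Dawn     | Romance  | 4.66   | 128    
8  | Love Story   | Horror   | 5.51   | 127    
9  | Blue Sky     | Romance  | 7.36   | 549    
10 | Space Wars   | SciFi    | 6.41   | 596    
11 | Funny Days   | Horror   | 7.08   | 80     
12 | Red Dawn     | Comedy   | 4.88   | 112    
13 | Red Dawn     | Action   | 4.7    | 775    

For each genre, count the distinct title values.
SELECT genre, COUNT(DISTINCT title)
FROM movies
GROUP BY genre

Result:
  Action: 1 distinct
  Comedy: 1 distinct
  Horror: 2 distinct
  Romance: 3 distinct
  SciFi: 4 distinct
  Thriller: 1 distinct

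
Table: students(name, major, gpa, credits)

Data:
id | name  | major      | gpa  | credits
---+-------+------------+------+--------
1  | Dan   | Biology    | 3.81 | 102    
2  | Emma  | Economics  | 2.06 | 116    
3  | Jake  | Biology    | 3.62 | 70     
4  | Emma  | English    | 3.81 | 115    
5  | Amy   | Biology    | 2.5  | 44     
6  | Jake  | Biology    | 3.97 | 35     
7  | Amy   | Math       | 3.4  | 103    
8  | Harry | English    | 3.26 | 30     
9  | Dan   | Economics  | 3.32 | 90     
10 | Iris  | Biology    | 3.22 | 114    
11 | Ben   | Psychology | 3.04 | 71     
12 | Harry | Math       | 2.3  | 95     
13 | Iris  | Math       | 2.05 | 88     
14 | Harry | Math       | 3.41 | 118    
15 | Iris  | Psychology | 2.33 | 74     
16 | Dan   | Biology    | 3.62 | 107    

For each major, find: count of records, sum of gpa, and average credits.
SELECT major,
       COUNT(*) as cnt,
       SUM(gpa) as total_gpa,
       AVG(credits) as avg_credits
FROM students
GROUP BY major

Result:
  Biology: 6 records, 20.74 total gpa, 78.67 avg credits
  Economics: 2 records, 5.38 total gpa, 103.00 avg credits
  English: 2 records, 7.07 total gpa, 72.50 avg credits
  Math: 4 records, 11.16 total gpa, 101.00 avg credits
  Psychology: 2 records, 5.37 total gpa, 72.50 avg credits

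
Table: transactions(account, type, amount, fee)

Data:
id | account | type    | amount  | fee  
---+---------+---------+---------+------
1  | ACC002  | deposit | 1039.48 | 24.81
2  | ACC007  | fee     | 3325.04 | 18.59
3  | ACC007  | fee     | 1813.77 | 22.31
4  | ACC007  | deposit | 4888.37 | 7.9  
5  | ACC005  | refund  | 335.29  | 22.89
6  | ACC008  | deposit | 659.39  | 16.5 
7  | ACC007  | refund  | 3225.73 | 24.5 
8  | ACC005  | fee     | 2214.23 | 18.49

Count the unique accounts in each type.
SELECT type, COUNT(DISTINCT account)
FROM transactions
GROUP BY type

Result:
  deposit: 3 distinct
  fee: 2 distinct
  refund: 2 distinct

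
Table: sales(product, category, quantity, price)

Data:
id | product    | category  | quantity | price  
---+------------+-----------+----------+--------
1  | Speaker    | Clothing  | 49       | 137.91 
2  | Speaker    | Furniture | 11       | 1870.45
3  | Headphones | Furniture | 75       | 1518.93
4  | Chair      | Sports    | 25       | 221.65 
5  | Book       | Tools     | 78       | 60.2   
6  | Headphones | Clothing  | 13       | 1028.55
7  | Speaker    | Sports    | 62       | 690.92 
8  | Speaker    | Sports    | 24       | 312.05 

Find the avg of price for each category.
SELECT category, AVG(price) as result
FROM sales
GROUP BY category

Result:
  Clothing: 583.23
  Furniture: 1694.69
  Sports: 408.21
  Tools: 60.20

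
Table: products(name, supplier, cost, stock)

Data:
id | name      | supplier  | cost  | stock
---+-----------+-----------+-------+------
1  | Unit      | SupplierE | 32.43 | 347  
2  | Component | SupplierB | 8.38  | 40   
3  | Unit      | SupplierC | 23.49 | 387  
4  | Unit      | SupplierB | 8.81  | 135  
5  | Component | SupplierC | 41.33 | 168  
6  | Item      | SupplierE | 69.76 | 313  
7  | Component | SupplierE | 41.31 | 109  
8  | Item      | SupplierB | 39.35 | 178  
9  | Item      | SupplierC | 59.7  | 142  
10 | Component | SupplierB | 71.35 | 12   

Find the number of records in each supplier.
SELECT supplier, COUNT(*) as count
FROM products
GROUP BY supplier

Result:
  SupplierB: 4
  SupplierC: 3
  SupplierE: 3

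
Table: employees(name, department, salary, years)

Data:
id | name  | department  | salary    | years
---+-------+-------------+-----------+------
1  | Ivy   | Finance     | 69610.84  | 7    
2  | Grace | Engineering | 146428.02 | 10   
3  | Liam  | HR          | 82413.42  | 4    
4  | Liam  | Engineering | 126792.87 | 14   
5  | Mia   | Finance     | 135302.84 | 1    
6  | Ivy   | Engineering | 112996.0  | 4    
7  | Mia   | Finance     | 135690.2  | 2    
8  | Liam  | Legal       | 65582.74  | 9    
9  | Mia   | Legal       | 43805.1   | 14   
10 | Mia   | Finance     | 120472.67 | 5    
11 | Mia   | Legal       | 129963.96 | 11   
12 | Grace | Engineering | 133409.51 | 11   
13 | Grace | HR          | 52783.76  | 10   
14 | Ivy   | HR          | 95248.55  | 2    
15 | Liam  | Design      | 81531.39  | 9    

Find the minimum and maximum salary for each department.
SELECT department, MIN(salary), MAX(salary)
FROM employees
GROUP BY department

Result:
  Design: min=81531.39, max=81531.39
  Engineering: min=112996.00, max=146428.02
  Finance: min=69610.84, max=135690.20
  HR: min=52783.76, max=95248.55
  Legal: min=43805.10, max=129963.96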